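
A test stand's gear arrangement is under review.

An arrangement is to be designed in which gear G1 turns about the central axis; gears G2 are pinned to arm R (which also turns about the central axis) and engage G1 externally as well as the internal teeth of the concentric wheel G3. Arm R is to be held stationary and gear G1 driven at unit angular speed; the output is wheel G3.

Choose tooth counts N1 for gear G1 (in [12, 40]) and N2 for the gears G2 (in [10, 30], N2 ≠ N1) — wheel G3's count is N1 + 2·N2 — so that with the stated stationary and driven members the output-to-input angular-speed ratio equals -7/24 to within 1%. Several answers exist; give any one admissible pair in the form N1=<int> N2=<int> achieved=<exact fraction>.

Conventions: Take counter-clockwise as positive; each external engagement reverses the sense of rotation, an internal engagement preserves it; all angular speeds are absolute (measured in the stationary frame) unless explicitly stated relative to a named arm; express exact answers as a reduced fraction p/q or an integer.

N1=14 N2=17 achieved=-7/24

planetary set to be sized for -7/24 (Willis relation)
Willis with ω_arm = 0: ω_ring/ω_sun = −N1/N3; set equal to -7/24  ⇒  N3/N1 = −1/(-7/24) = 24/7
N3 = N1 + 2·N2  ⇒  N2/N1 = (N3/N1 − 1)/2 = (24/7 − 1)/2 = 17/14
smallest multiple with N1 ≥ 12 and N2 ≥ 10: k = 1  ⇒  N1 = 1·14 = 14, N2 = 1·17 = 17 (N1 ≤ 40, N2 ≤ 30, N2 ≠ N1 ✓), N3 = 14 + 2·17 = 48
check: −N1/N3 with N1 = 14, N3 = 48 gives -7/24; |achieved − target| = 0 ≤ 7/2400 ✓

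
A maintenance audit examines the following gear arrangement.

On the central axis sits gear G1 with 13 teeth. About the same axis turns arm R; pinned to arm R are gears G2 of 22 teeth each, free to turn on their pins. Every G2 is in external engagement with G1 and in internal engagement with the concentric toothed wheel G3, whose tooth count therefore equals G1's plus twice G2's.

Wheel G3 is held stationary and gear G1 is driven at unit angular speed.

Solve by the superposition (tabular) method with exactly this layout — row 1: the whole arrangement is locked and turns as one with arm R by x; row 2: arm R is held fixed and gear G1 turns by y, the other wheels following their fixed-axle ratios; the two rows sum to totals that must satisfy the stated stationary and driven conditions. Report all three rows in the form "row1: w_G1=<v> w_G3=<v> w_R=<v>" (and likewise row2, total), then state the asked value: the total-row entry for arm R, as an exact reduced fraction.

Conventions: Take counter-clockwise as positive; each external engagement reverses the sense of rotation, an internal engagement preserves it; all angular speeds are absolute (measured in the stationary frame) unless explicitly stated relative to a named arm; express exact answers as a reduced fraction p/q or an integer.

row1: w_G1=13/70 w_G3=13/70 w_R=13/70
row2: w_G1=57/70 w_G3=-13/70 w_R=0
total: w_G1=1 w_G3=0 w_R=13/70
asked value: 13/70

topology: planetary set — G1 13T / G2 22T / G3 57T, arm = carrier (Willis)
row 1 (train locked, turned with arm): all members turn x
row 2 (arm held, sun turns y): ω_ring = −(13/57)·y, ω_arm = 0
boundary: total ω_ring = x − (13/57)·y = 0 and total ω_sun = x + y = 1  ⇒  y = 57/70, x = 13/70
row 2 ring = −(13/57)·57/70 = -13/70
totals (row 1 + row 2): sun 13/70 + 57/70 = 1, ring 13/70 + (-13/70) = 0, arm 13/70 + 0 = 13/70
asked cell (total, arm) = 13/70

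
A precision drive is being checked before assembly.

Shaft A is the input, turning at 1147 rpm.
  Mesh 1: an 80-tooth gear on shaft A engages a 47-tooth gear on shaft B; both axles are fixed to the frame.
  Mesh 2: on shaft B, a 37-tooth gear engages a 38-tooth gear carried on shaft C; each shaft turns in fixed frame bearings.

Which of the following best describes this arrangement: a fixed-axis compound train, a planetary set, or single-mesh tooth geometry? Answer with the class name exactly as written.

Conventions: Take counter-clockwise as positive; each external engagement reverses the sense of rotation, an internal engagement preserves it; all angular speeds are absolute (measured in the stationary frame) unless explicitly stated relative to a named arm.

fixed-axis compound train

topology: fixed-axis compound train — 2 meshes, A→C
classification: fixed-axis compound train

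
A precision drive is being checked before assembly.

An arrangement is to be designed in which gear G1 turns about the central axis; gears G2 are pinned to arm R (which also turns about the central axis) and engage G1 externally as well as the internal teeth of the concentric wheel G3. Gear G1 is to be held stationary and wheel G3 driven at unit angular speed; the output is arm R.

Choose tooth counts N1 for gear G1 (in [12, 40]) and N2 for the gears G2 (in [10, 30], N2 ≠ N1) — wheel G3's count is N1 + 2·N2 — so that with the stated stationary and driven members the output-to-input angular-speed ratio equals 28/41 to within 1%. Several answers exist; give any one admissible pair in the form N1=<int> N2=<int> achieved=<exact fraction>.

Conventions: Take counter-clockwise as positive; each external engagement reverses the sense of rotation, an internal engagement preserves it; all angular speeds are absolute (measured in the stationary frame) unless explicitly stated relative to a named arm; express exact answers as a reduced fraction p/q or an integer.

class = planetary set [ratio 28/41 wanted; Willis about the carrier]
Willis with ω_sun = 0: ω_arm/ω_ring = N3/(N1+N3); set equal to 28/41  ⇒  N3/N1 = (28/41)/(1 − 28/41) = 28/13
N3 = N1 + 2·N2  ⇒  N2/N1 = (N3/N1 − 1)/2 = (28/13 − 1)/2 = 15/26
smallest multiple with N1 ≥ 12 and N2 ≥ 10: k = 1  ⇒  N1 = 1·26 = 26, N2 = 1·15 = 15 (N1 ≤ 40, N2 ≤ 30, N2 ≠ N1 ✓), N3 = 26 + 2·15 = 56
check: N3/(N1+N3) with N1 = 26, N3 = 56 gives 28/41; |achieved − target| = 0 ≤ 7/1025 ✓

N1=26 N2=15 achieved=28/41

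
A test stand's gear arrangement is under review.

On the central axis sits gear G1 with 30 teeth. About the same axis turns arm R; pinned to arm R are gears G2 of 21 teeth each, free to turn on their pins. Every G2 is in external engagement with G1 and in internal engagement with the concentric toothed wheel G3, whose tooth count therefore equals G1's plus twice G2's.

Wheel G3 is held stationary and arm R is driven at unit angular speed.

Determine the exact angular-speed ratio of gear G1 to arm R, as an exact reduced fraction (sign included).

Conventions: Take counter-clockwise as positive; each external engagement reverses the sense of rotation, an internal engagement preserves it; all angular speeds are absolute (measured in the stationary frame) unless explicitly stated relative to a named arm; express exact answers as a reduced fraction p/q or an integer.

17/5

planetary set (30T centre, 21T on arm, 72T internal) — Willis relation
ring teeth: 30 + 2·21 = 72
30(ω_sun−ω_arm) = −72(ω_ring−ω_arm),  ω_ring = 0, ω_arm = 1
ω_sun = 1 − (72/30)(0−1) = 17/5
ω_out/ω_in = 17/5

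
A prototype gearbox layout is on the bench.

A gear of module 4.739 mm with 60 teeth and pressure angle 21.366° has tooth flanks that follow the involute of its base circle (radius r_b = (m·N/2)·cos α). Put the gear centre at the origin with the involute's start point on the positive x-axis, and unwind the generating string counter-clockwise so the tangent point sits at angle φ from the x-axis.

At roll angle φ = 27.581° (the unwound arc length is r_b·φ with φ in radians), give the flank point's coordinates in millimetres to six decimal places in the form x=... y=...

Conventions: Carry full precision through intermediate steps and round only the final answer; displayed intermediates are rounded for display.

single-mesh involute tooth geometry (60T wheel at module 4.739)
pitch radius r_p = m·N/2 = 4.739·60/2 = 142.170000
base radius r_b = r_p·cos α = 142.170000·cos 21.366° = 132.398965
roll angle φ = 27.581° = 0.48137926 rad
x = r_b·(cos φ + φ·sin φ) = 146.861803
y = r_b·(sin φ − φ·cos φ) = 4.809813

x=146.861803 y=4.809813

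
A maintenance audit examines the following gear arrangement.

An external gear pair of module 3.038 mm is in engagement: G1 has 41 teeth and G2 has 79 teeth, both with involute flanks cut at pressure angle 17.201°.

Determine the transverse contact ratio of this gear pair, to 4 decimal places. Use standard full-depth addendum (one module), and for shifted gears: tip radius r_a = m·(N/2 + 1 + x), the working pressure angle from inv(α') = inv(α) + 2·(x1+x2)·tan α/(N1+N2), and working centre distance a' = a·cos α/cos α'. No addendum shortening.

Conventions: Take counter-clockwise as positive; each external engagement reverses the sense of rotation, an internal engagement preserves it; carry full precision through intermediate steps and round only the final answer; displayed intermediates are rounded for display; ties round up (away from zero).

class = single-mesh tooth geometry [involute pair 41T × 79T, m = 3.038]
base radii: r_b1 = 59.493460, r_b2 = 114.633739
tip radii: r_a1 = 65.317000, r_a2 = 123.039000
no profile shift: α' = α, a' = a
action lengths: √(r_a1²−r_b1²) = 26.959947, √(r_a2²−r_b2²) = 44.695652
base pitch p_b = π·m·cos α = 9.117279
CR = (26.959947 + 44.695652 − 182.280000·sin 17.20100°)/9.117279 = 1.946951
contact ratio ≈ 1.9470

1.9470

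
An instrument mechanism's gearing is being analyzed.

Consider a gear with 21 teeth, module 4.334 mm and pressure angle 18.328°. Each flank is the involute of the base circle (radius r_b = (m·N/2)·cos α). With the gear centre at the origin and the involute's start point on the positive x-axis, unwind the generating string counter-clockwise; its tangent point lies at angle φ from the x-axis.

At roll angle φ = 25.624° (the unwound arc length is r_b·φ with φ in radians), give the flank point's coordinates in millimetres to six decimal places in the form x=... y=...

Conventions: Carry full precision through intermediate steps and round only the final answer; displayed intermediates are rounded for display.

x=47.304931 y=1.262436

topology: single-mesh involute geometry — m = 4.334, N = 21
pitch radius r_p = m·N/2 = 4.334·21/2 = 45.507000
base radius r_b = r_p·cos α = 45.507000·cos 18.328° = 43.198517
roll angle φ = 25.624° = 0.44722317 rad
x = r_b·(cos φ + φ·sin φ) = 47.304931
y = r_b·(sin φ − φ·cos φ) = 1.262436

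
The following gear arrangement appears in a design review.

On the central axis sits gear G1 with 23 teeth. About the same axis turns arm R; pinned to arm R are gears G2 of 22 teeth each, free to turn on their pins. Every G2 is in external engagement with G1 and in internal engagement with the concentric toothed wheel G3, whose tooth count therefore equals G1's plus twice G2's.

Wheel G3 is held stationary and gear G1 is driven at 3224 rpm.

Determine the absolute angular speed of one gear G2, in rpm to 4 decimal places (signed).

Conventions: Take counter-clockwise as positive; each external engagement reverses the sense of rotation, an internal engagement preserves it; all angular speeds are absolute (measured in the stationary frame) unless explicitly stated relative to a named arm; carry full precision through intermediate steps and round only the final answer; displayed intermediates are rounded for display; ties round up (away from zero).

topology: planetary set — G1 23T / G2 22T / G3 67T, arm = carrier (Willis)
normalise by the input: solve with ω_sun = 1, then scale by 3224 rpm
ring teeth: 23 + 2·22 = 67
23(ω_sun−ω_arm) = −67(ω_ring−ω_arm),  ω_ring = 0, ω_sun = 1
23(1−ω_arm) = −67(0−ω_arm)  ⇒  90·ω_arm = 23  ⇒  ω_arm = 23/90
sun–planet mesh: 23·(1−23/90) = −22·(ω_p−ω_arm)  ⇒  ω_p−ω_arm = -1541/1980
ω_p = 23/90 − 1541/1980 = -23/44
scale: ω_p = -23/44 × 3224 rpm = -1685.2727 rpm

-1685.2727 rpm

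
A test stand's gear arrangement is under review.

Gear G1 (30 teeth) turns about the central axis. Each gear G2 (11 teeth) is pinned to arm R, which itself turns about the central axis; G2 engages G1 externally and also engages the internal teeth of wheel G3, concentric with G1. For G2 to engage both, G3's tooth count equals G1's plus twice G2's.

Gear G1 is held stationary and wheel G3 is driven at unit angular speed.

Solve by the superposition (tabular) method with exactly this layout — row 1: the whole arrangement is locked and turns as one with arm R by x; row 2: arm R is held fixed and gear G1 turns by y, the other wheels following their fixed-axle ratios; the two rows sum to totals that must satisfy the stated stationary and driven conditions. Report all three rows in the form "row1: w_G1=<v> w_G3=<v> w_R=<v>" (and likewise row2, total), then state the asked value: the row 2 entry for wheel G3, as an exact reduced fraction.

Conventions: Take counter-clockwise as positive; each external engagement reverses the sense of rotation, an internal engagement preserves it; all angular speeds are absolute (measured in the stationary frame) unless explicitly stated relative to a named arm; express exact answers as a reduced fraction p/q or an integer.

topology: planetary set — G1 30T / G2 11T / G3 52T, arm = carrier (Willis)
superposition row 1 [locked train]: every member turns x
row 2 — arm fixed, fixed-axis ratios: sun y, ring −(30/52)·y, arm 0
boundary: total ω_sun = x + y = 0 and total ω_ring = x − (30/52)·y = 1  ⇒  y = -26/41, x = 26/41
row 2 ring = −(30/52)·(-26/41) = 15/41
totals (row 1 + row 2): sun 26/41 + (-26/41) = 0, ring 26/41 + 15/41 = 1, arm 26/41 + 0 = 26/41
asked cell (row2, ring) = 15/41

row1: w_G1=26/41 w_G3=26/41 w_R=26/41
row2: w_G1=-26/41 w_G3=15/41 w_R=0
total: w_G1=0 w_G3=1 w_R=26/41
asked value: 15/41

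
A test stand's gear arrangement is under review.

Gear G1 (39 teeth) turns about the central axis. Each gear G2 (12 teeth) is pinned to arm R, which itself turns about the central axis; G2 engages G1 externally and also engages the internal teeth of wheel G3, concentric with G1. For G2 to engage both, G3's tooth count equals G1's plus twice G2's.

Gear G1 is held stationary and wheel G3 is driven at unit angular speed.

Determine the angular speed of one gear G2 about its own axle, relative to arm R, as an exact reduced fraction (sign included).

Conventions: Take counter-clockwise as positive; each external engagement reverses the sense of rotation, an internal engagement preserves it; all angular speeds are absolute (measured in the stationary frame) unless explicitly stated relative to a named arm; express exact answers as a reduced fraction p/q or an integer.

recognized (axles ride arm R): planetary set, 39/12/63 teeth
ring teeth: 39 + 2·12 = 63
39(ω_sun−ω_arm) = −63(ω_ring−ω_arm),  ω_sun = 0, ω_ring = 1
39(0−ω_arm) = −63(1−ω_arm)  ⇒  102·ω_arm = 63  ⇒  ω_arm = 21/34
sun–planet mesh: 39·(0−21/34) = −12·(ω_p−ω_arm)  ⇒  ω_p−ω_arm = 273/136
exact speed ratio = 273/136

273/136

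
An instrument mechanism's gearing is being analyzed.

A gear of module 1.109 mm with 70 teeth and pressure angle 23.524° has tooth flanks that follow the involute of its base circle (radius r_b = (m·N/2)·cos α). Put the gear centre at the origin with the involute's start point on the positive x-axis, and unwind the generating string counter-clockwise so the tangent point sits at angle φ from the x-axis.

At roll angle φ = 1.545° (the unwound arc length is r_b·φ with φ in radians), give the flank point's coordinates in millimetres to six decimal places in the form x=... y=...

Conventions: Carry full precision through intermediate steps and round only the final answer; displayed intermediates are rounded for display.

recognized (one wheel, involute flank): single-mesh tooth geometry, m = 1.109, N = 70
pitch radius r_p = m·N/2 = 1.109·70/2 = 38.815000
base radius r_b = r_p·cos α = 38.815000·cos 23.524° = 35.589200
roll angle φ = 1.545° = 0.02696534 rad
x = r_b·(cos φ + φ·sin φ) = 35.602137
y = r_b·(sin φ − φ·cos φ) = 0.000233

x=35.602137 y=0.000233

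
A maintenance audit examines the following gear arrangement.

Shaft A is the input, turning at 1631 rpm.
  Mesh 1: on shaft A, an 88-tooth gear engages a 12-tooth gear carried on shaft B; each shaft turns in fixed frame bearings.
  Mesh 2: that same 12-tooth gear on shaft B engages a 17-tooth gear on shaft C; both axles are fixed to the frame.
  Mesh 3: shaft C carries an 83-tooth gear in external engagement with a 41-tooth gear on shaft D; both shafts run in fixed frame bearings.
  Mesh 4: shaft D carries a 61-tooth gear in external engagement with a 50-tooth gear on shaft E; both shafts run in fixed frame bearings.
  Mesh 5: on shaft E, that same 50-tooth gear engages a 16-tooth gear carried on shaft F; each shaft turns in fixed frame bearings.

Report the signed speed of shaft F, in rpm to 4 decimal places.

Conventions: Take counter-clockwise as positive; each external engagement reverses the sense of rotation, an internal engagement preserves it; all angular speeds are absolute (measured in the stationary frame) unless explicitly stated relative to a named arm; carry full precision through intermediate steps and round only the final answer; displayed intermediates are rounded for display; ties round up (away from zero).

-65161.6090 rpm

class = fixed-axis compound train [5 meshes; 5 ratios multiply, 5 sense flips]
mesh 1 [88T→12T]: ω = 1631.0000×88/12 = 11960.6667 rpm, sense flips to −
mesh 2 [12T→17T]: ω = 11960.6667×12/17 = 8442.8235 rpm, sense flips to +
mesh 3 [83T→41T]: ω = 8442.8235×83/41 = 17091.5696 rpm, sense flips to −
mesh 4 [61T→50T]: ω = 17091.5696×61/50 = 20851.7149 rpm, sense flips to +
mesh 5 [50T→16T]: ω = 20851.7149×50/16 = 65161.6090 rpm, sense flips to −
signed output speed = -65161.6090 rpm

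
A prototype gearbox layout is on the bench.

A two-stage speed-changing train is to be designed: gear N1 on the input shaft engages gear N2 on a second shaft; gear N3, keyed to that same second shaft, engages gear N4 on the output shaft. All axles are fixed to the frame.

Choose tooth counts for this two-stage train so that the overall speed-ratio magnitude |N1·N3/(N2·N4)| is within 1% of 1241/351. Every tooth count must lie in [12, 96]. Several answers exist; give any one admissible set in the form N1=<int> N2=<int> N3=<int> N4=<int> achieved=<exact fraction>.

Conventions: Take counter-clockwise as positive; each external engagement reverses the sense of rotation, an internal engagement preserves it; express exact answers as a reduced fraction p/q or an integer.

design class (target 1241/351): fixed-axis compound train
target = 1241/351 in lowest terms: an exact hit needs N1·N3 = k·1241 and N2·N4 = k·351 for one integer k, every count in [12, 96]; additionally prefer no 1:1 stage (N1 ≠ N2, N3 ≠ N4)
k = 1: N1·N3 = 1241 = 17·73, N2·N4 = 351 = 13·27
achieved = 17·73/(13·27) = 1241/351; |achieved − target| = 0 ≤ 1241/35100 ✓

N1=17 N2=13 N3=73 N4=27 achieved=1241/351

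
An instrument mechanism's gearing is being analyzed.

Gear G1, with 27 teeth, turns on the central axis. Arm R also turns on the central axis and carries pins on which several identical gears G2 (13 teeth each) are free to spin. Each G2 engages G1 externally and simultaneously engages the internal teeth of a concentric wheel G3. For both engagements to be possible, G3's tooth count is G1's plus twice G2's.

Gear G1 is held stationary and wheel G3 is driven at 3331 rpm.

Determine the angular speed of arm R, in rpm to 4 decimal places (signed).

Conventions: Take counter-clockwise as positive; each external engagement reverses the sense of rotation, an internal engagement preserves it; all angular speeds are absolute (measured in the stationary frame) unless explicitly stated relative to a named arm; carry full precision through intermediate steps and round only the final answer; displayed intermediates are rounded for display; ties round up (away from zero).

+2206.7875 rpm

topology: planetary set — G1 27T / G2 13T / G3 53T, arm = carrier (Willis)
normalise by the input: solve with ω_ring = 1, then scale by 3331 rpm
ring teeth: 27 + 2·13 = 53
27(ω_sun−ω_arm) = −53(ω_ring−ω_arm),  ω_sun = 0, ω_ring = 1
27(0−ω_arm) = −53(1−ω_arm)  ⇒  80·ω_arm = 53  ⇒  ω_arm = 53/80
scale: ω_arm = 53/80 × 3331 rpm = +2206.7875 rpm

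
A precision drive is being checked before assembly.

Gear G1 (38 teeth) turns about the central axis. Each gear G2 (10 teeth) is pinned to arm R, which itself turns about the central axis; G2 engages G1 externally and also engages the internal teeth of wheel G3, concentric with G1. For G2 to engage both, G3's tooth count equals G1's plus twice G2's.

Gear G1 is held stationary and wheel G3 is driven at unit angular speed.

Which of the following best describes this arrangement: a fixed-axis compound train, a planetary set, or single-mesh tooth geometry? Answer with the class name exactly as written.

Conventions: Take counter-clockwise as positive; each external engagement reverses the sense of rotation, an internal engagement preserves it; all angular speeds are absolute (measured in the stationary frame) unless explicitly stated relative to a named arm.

planetary set

planetary set (38T centre, 10T on arm, 58T internal) — Willis relation
classification: planetary set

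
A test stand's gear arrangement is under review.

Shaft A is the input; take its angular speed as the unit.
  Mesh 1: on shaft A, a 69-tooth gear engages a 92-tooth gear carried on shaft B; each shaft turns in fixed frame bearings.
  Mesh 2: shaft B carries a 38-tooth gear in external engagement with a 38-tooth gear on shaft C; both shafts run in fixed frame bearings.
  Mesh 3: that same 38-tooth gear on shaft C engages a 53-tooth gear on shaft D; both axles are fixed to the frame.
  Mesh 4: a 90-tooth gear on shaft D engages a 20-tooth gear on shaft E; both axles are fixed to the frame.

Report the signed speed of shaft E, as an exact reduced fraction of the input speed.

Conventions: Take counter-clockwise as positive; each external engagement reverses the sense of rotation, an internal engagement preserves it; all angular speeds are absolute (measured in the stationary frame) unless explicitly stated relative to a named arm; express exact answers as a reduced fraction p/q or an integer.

513/212

4-mesh fixed-axis compound train (all bearings frame-fixed)
mesh 1 [69T→92T]: |ω|/ω_in = 1×69/92 = 3/4, sense flips to −
mesh 2 [38T→38T]: |ω|/ω_in = (3/4)×38/38 = 3/4, sense flips to +
mesh 3 [38T→53T]: |ω|/ω_in = (3/4)×38/53 = 57/106, sense flips to −
mesh 4 [90T→20T]: |ω|/ω_in = (57/106)×90/20 = 513/212, sense flips to +
signed output speed (× input speed) = 513/212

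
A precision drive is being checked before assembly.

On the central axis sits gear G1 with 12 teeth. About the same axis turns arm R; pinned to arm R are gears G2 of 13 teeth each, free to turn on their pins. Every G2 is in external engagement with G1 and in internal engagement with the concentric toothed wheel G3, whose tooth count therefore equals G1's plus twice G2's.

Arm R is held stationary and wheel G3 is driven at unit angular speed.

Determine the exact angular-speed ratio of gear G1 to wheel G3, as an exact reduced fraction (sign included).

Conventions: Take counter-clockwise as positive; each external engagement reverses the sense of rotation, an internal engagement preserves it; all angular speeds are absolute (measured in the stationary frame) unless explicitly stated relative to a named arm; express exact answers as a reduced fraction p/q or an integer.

-19/6

recognized (axles ride arm R): planetary set, 12/13/38 teeth
ring teeth: 12 + 2·13 = 38
12(ω_sun−ω_arm) = −38(ω_ring−ω_arm),  ω_arm = 0, ω_ring = 1
ω_sun = 0 − (38/12)(1−0) = -19/6
ω_out/ω_in = -19/6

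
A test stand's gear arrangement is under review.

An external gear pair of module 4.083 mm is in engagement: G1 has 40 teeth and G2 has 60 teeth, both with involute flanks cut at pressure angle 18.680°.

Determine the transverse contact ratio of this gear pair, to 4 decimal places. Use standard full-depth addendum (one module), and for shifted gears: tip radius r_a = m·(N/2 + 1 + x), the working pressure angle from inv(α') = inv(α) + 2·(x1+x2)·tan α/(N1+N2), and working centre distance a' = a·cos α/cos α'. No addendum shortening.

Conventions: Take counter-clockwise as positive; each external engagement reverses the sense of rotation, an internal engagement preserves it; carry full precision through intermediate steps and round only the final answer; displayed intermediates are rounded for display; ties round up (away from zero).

1.8230

recognized (one external pair, fixed centres): single-mesh tooth geometry, m = 4.083, N1 = 40, N2 = 60
base radii: r_b1 = 77.358326, r_b2 = 116.037488
tip radii: r_a1 = 85.743000, r_a2 = 126.573000
no profile shift: α' = α, a' = a
action lengths: √(r_a1²−r_b1²) = 36.980421, √(r_a2²−r_b2²) = 50.557152
base pitch p_b = π·m·cos α = 12.151417
CR = (36.980421 + 50.557152 − 204.150000·sin 18.68000°)/12.151417 = 1.822992
contact ratio ≈ 1.8230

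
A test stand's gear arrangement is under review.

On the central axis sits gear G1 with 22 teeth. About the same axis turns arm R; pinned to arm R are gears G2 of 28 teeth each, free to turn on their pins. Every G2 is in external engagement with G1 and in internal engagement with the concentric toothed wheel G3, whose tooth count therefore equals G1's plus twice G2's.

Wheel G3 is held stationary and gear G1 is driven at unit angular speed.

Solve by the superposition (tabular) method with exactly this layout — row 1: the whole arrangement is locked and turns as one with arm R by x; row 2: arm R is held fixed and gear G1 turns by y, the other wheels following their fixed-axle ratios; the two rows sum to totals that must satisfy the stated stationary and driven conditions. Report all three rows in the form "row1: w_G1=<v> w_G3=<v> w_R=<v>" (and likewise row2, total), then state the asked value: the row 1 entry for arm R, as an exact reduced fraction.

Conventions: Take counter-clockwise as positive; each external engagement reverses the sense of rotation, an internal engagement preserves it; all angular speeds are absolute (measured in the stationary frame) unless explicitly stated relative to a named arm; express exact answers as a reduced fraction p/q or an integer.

topology: planetary set — G1 22T / G2 28T / G3 78T, arm = carrier (Willis)
superposition row 1 [locked train]: every member turns x
superposition row 2 [arm held]: sun y, ring −(22/78)·y, arm 0
boundary: total ω_ring = x − (22/78)·y = 0 and total ω_sun = x + y = 1  ⇒  y = 39/50, x = 11/50
row 2 ring = −(22/78)·39/50 = -11/50
totals (row 1 + row 2): sun 11/50 + 39/50 = 1, ring 11/50 + (-11/50) = 0, arm 11/50 + 0 = 11/50
asked cell (row1, arm) = 11/50

row1: w_G1=11/50 w_G3=11/50 w_R=11/50
row2: w_G1=39/50 w_G3=-11/50 w_R=0
total: w_G1=1 w_G3=0 w_R=11/50
asked value: 11/50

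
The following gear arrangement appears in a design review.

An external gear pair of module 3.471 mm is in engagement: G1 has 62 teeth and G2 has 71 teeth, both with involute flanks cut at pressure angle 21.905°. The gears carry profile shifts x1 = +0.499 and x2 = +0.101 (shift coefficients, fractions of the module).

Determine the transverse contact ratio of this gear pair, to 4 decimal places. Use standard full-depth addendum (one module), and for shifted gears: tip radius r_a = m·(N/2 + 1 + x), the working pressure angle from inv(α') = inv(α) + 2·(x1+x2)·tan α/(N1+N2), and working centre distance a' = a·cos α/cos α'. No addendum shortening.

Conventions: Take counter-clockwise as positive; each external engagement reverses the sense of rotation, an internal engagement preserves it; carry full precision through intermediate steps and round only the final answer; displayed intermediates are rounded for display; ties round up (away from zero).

1.6320

class = single-mesh tooth geometry [involute pair 62T × 71T, m = 3.471]
base radii: r_b1 = 99.832606, r_b2 = 114.324436
tip radii: r_a1 = 112.804029, r_a2 = 127.042071
inv(α') = inv(21.905°) + 2·(+0.499+0.101)·tan α/(62+71) = 0.02341238  ⇒  α' = 23.11488°
a' = a·cos α / cos α' = 230.8215·cos 21.905°/cos 23.11488° = 232.850374
action lengths: √(r_a1²−r_b1²) = 52.518566, √(r_a2²−r_b2²) = 55.404072
base pitch p_b = π·m·cos α = 10.117206
CR = (52.518566 + 55.404072 − 232.850374·sin 23.11488°)/10.117206 = 1.631988
contact ratio ≈ 1.6320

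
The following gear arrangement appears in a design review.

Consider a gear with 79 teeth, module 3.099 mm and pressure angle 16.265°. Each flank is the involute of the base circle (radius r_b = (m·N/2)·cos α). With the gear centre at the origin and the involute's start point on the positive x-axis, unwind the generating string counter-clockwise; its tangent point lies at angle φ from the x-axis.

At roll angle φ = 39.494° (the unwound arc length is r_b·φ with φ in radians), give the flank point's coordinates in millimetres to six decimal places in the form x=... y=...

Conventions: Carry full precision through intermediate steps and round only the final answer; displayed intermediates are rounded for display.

topology: single-mesh involute geometry — m = 3.099, N = 79
pitch radius r_p = m·N/2 = 3.099·79/2 = 122.410500
base radius r_b = r_p·cos α = 122.410500·cos 16.265° = 117.511211
roll angle φ = 39.494° = 0.68930033 rad
x = r_b·(cos φ + φ·sin φ) = 142.198485
y = r_b·(sin φ − φ·cos φ) = 12.229441

x=142.198485 y=12.229441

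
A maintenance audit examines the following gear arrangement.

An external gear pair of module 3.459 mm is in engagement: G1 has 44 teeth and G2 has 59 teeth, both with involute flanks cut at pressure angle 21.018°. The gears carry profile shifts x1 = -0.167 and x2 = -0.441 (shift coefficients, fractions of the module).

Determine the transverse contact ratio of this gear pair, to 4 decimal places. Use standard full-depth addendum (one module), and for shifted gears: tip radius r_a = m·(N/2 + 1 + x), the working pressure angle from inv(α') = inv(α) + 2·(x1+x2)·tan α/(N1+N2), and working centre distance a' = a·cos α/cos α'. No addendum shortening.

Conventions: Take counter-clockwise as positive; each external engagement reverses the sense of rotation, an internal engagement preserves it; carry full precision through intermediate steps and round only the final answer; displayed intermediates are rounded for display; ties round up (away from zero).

recognized (one external pair, fixed centres): single-mesh tooth geometry, m = 3.459, N1 = 44, N2 = 59
base radii: r_b1 = 71.035032, r_b2 = 95.251521
tip radii: r_a1 = 78.979347, r_a2 = 103.974081
inv(α') = inv(21.018°) + 2·(-0.167-0.441)·tan α/(44+59) = 0.01285514  ⇒  α' = 19.06744°
a' = a·cos α / cos α' = 178.1385·cos 21.018°/cos 19.06744° = 175.939524
action lengths: √(r_a1²−r_b1²) = 34.521898, √(r_a2²−r_b2²) = 41.686417
base pitch p_b = π·m·cos α = 10.143779
CR = (34.521898 + 41.686417 − 175.939524·sin 19.06744°)/10.143779 = 1.846673
contact ratio ≈ 1.8467

1.8467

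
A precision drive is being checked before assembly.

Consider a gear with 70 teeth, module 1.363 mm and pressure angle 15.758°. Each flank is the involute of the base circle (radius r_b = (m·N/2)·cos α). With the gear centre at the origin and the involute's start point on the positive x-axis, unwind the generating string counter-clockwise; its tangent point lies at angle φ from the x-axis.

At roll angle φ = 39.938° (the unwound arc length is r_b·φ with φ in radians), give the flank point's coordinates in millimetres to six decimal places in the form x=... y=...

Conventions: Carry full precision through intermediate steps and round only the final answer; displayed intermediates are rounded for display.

class = single-mesh tooth geometry [base-circle involute, m = 1.363, 70T]
pitch radius r_p = m·N/2 = 1.363·70/2 = 47.705000
base radius r_b = r_p·cos α = 47.705000·cos 15.758° = 45.912119
roll angle φ = 39.938° = 0.69704960 rad
x = r_b·(cos φ + φ·sin φ) = 55.747244
y = r_b·(sin φ − φ·cos φ) = 4.935681

x=55.747244 y=4.935681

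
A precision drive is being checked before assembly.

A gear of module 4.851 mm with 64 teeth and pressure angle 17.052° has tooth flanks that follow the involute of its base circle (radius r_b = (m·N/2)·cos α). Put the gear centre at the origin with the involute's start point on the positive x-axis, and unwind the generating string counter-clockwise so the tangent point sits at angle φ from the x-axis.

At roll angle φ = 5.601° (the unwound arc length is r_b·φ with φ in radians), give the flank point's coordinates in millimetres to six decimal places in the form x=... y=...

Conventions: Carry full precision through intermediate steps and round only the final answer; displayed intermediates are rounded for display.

x=149.115264 y=0.046169

topology: single-mesh involute geometry — m = 4.851, N = 64
pitch radius r_p = m·N/2 = 4.851·64/2 = 155.232000
base radius r_b = r_p·cos α = 155.232000·cos 17.052° = 148.407848
roll angle φ = 5.601° = 0.09775589 rad
x = r_b·(cos φ + φ·sin φ) = 149.115264
y = r_b·(sin φ − φ·cos φ) = 0.046169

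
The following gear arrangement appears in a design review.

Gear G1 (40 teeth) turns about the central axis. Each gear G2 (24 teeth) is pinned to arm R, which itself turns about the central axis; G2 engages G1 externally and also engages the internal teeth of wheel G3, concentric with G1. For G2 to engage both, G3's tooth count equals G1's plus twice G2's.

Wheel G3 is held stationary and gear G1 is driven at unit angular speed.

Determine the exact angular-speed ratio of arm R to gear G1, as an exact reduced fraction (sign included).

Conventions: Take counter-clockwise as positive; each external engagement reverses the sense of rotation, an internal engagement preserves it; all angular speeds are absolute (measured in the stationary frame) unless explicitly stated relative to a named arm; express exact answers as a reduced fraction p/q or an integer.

topology: planetary set — G1 40T / G2 24T / G3 88T, arm = carrier (Willis)
ring teeth: 40 + 2·24 = 88
40(ω_sun−ω_arm) = −88(ω_ring−ω_arm),  ω_ring = 0, ω_sun = 1
40(1−ω_arm) = −88(0−ω_arm)  ⇒  128·ω_arm = 40  ⇒  ω_arm = 5/16
ω_out/ω_in = 5/16

5/16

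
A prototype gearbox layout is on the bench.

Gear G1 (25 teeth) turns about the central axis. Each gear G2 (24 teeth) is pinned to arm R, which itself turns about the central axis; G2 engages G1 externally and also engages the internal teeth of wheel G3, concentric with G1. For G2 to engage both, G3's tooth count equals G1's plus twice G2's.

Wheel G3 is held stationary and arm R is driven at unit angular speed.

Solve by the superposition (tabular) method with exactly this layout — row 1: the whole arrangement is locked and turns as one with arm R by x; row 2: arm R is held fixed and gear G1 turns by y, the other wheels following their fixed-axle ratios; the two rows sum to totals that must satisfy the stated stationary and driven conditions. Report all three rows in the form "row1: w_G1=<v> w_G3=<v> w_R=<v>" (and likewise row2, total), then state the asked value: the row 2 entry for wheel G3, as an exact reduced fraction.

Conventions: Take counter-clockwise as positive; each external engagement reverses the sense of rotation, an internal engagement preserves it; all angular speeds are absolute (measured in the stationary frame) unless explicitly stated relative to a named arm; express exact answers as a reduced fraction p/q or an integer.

row1: w_G1=1 w_G3=1 w_R=1
row2: w_G1=73/25 w_G3=-1 w_R=0
total: w_G1=98/25 w_G3=0 w_R=1
asked value: -1

recognized (axles ride arm R): planetary set, 25/24/73 teeth
row 1: whole set turns with the arm by x
row 2: sun turns y, ring = −(25/73)·y, arm 0
boundary: total ω_ring = x − (25/73)·y = 0 and total ω_arm = x = 1  ⇒  y = 73/25, x = 1
row 2 ring = −(25/73)·73/25 = -1
totals (row 1 + row 2): sun 1 + 73/25 = 98/25, ring 1 + (-1) = 0, arm 1 + 0 = 1
asked cell (row2, ring) = -1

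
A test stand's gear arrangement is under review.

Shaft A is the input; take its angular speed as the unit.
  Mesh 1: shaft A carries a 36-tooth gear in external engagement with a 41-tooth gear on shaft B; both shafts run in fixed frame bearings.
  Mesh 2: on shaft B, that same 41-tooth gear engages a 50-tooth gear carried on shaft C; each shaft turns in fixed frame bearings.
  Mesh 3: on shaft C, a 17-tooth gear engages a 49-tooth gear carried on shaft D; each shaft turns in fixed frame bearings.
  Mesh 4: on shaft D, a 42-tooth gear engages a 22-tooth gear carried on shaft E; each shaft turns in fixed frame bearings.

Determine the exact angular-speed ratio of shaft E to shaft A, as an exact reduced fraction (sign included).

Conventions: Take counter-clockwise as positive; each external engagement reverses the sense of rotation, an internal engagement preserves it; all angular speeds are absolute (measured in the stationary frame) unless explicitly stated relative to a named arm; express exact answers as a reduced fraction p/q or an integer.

918/1925

class = fixed-axis compound train [4 meshes; 4 ratios multiply, 4 sense flips]
mesh 1 [36T→41T]: running ratio 36/41, sense −
mesh 2 [41T→50T]: running ratio 18/25, sense +
mesh 3 [17T→49T]: running ratio 306/1225, sense −
mesh 4 [42T→22T]: running ratio 918/1925, sense +
ω_out/ω_in = 918/1925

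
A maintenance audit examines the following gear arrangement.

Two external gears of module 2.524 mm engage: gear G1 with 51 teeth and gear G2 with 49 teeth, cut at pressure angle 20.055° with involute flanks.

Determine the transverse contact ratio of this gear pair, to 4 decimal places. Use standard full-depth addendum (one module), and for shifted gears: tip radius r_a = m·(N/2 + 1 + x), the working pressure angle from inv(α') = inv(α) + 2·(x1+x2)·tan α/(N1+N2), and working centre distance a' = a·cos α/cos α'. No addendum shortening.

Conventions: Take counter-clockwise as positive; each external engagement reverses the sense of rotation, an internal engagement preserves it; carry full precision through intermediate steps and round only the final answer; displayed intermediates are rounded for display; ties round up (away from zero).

1.7517

class = single-mesh tooth geometry [involute pair 51T × 49T, m = 2.524]
base radii: r_b1 = 60.459338, r_b2 = 58.088383
tip radii: r_a1 = 66.886000, r_a2 = 64.362000
no profile shift: α' = α, a' = a
action lengths: √(r_a1²−r_b1²) = 28.607787, √(r_a2²−r_b2²) = 27.716544
base pitch p_b = π·m·cos α = 7.448573
CR = (28.607787 + 27.716544 − 126.200000·sin 20.05500°)/7.448573 = 1.751687
contact ratio ≈ 1.7517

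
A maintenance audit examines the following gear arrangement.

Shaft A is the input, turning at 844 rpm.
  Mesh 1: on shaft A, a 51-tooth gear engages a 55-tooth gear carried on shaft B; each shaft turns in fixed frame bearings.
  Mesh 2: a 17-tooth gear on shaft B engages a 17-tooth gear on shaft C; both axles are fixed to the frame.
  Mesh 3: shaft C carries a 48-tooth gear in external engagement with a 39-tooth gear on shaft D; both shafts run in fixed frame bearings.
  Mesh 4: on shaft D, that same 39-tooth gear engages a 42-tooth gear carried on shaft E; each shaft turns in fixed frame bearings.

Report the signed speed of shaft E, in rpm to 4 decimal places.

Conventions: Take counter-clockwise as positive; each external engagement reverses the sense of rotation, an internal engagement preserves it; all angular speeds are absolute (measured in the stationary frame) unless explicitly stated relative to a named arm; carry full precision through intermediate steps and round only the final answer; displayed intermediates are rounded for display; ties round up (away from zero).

+894.4208 rpm

recognized (5 fixed axles, 4 meshes): fixed-axis compound train
mesh 1 [51T→55T]: ω = 844.0000×51/55 = 782.6182 rpm, sense flips to −
mesh 2 [17T→17T]: ω = 782.6182×17/17 = 782.6182 rpm, sense flips to +
mesh 3 [48T→39T]: ω = 782.6182×48/39 = 963.2224 rpm, sense flips to −
mesh 4 [39T→42T]: ω = 963.2224×39/42 = 894.4208 rpm, sense flips to +
signed output speed = +894.4208 rpm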